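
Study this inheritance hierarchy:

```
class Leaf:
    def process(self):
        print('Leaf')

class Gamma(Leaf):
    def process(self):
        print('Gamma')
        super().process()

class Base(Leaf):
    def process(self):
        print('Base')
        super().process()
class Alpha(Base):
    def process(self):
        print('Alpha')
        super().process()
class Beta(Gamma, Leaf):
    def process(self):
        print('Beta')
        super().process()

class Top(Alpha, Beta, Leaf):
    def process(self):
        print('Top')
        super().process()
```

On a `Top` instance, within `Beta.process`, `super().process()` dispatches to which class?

Gamma

L[Top] = Top + merge(L[Alpha], L[Beta], L[Leaf], [Alpha Beta Leaf])
  take Alpha:  [Alpha Base Leaf object] + [Beta Gamma Leaf object] + [Leaf object] + [Alpha Beta Leaf]
  take Base:  [Base Leaf object] + [Beta Gamma Leaf object] + [Leaf object] + [Beta Leaf]
  take Beta:  [Leaf object] + [Beta Gamma Leaf object] + [Leaf object] + [Beta Leaf]
  take Gamma:  [Leaf object] + [Gamma Leaf object] + [Leaf object] + [Leaf]
  take Leaf:  [Leaf object] + [Leaf object] + [Leaf object] + [Leaf]
  take object:  [object] + [object] + [object]
MRO: Top Alpha Base Beta Gamma Leaf object
super() in Beta.process on a Top instance goes to the class after Beta in Top's MRO: Gamma.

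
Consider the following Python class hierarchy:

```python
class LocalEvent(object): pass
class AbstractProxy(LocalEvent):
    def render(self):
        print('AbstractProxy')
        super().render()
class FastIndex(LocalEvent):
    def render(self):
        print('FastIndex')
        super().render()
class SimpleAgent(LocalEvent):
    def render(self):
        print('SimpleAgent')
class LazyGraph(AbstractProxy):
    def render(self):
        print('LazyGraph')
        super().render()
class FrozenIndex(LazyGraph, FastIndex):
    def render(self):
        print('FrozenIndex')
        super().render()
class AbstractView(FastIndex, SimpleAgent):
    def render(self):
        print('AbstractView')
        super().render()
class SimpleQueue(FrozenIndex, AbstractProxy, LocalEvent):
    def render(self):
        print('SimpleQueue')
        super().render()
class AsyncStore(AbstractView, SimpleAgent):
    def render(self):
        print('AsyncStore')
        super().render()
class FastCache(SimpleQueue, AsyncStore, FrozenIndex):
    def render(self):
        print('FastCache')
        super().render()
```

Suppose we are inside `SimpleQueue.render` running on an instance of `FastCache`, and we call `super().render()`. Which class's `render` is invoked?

L[FastCache] = FastCache + merge(L[SimpleQueue], L[AsyncStore], L[FrozenIndex], [SimpleQueue AsyncStore FrozenIndex])
  take SimpleQueue:  [SimpleQueue FrozenIndex LazyGraph AbstractProxy FastIndex LocalEvent object] + [AsyncStore AbstractView FastIndex SimpleAgent LocalEvent object] + [FrozenIndex LazyGraph AbstractProxy FastIndex LocalEvent object] + [SimpleQueue AsyncStore FrozenIndex]
  take AsyncStore:  [FrozenIndex LazyGraph AbstractProxy FastIndex LocalEvent object] + [AsyncStore AbstractView FastIndex SimpleAgent LocalEvent object] + [FrozenIndex LazyGraph AbstractProxy FastIndex LocalEvent object] + [AsyncStore FrozenIndex]
  take FrozenIndex:  [FrozenIndex LazyGraph AbstractProxy FastIndex LocalEvent object] + [AbstractView FastIndex SimpleAgent LocalEvent object] + [FrozenIndex LazyGraph AbstractProxy FastIndex LocalEvent object] + [FrozenIndex]
  take LazyGraph:  [LazyGraph AbstractProxy FastIndex LocalEvent object] + [AbstractView FastIndex SimpleAgent LocalEvent object] + [LazyGraph AbstractProxy FastIndex LocalEvent object]
  take AbstractProxy:  [AbstractProxy FastIndex LocalEvent object] + [AbstractView FastIndex SimpleAgent LocalEvent object] + [AbstractProxy FastIndex LocalEvent object]
  take AbstractView:  [FastIndex LocalEvent object] + [AbstractView FastIndex SimpleAgent LocalEvent object] + [FastIndex LocalEvent object]
  take FastIndex:  [FastIndex LocalEvent object] + [FastIndex SimpleAgent LocalEvent object] + [FastIndex LocalEvent object]
  take SimpleAgent:  [LocalEvent object] + [SimpleAgent LocalEvent object] + [LocalEvent object]
  take LocalEvent:  [LocalEvent object] + [LocalEvent object] + [LocalEvent object]
  take object:  [object] + [object] + [object]
MRO: FastCache SimpleQueue AsyncStore FrozenIndex LazyGraph AbstractProxy AbstractView FastIndex SimpleAgent LocalEvent object
super() in SimpleQueue.render on a FastCache instance goes to the class after SimpleQueue in FastCache's MRO: AsyncStore.

AsyncStore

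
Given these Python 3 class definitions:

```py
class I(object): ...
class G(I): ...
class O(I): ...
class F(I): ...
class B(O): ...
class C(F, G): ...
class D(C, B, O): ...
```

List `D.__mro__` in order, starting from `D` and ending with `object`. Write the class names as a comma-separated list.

L[D] = D + merge(L[C], L[B], L[O], [C B O])
  take C:  [C F G I object] + [B O I object] + [O I object] + [C B O]
  take F:  [F G I object] + [B O I object] + [O I object] + [B O]
  take G:  [G I object] + [B O I object] + [O I object] + [B O]
  take B:  [I object] + [B O I object] + [O I object] + [B O]
  take O:  [I object] + [O I object] + [O I object] + [O]
  take I:  [I object] + [I object] + [I object]
  take object:  [object] + [object] + [object]

D, C, F, G, B, O, I, object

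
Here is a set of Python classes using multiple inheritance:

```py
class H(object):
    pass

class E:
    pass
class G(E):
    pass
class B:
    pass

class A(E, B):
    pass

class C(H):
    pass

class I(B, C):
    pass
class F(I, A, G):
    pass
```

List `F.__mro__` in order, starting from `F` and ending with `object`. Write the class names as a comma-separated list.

F, I, A, G, E, B, C, H, object

L[F] = F + merge(L[I], L[A], L[G], [I A G])
  take I:  [I B C H object] + [A E B object] + [G E object] + [I A G]
  take A:  [B C H object] + [A E B object] + [G E object] + [A G]
  take G:  [B C H object] + [E B object] + [G E object] + [G]
  take E:  [B C H object] + [E B object] + [E object]
  take B:  [B C H object] + [B object] + [object]
  take C:  [C H object] + [object] + [object]
  take H:  [H object] + [object] + [object]
  take object:  [object] + [object] + [object]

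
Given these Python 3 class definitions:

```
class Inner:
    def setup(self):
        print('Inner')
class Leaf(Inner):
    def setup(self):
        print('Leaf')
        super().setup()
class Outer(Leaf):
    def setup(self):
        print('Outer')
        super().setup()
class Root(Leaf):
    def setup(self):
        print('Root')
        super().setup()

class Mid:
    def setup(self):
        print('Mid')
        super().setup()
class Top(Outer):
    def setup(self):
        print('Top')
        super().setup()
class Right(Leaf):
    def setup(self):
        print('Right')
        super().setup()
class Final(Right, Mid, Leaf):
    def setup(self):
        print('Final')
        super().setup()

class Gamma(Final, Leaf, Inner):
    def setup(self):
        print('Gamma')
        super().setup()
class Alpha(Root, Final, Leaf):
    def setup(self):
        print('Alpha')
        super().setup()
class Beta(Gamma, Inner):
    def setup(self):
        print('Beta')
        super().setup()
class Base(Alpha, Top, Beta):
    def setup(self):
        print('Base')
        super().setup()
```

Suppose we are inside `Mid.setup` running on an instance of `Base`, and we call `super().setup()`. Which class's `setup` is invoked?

Leaf

L[Base] = Base + merge(L[Alpha], L[Top], L[Beta], [Alpha Top Beta])
  take Alpha:  [Alpha Root Final Right Mid Leaf Inner object] + [Top Outer Leaf Inner object] + [Beta Gamma Final Right Mid Leaf Inner object] + [Alpha Top Beta]
  take Root:  [Root Final Right Mid Leaf Inner object] + [Top Outer Leaf Inner object] + [Beta Gamma Final Right Mid Leaf Inner object] + [Top Beta]
  take Top:  [Final Right Mid Leaf Inner object] + [Top Outer Leaf Inner object] + [Beta Gamma Final Right Mid Leaf Inner object] + [Top Beta]
  take Outer:  [Final Right Mid Leaf Inner object] + [Outer Leaf Inner object] + [Beta Gamma Final Right Mid Leaf Inner object] + [Beta]
  take Beta:  [Final Right Mid Leaf Inner object] + [Leaf Inner object] + [Beta Gamma Final Right Mid Leaf Inner object] + [Beta]
  take Gamma:  [Final Right Mid Leaf Inner object] + [Leaf Inner object] + [Gamma Final Right Mid Leaf Inner object]
  take Final:  [Final Right Mid Leaf Inner object] + [Leaf Inner object] + [Final Right Mid Leaf Inner object]
  take Right:  [Right Mid Leaf Inner object] + [Leaf Inner object] + [Right Mid Leaf Inner object]
  take Mid:  [Mid Leaf Inner object] + [Leaf Inner object] + [Mid Leaf Inner object]
  take Leaf:  [Leaf Inner object] + [Leaf Inner object] + [Leaf Inner object]
  take Inner:  [Inner object] + [Inner object] + [Inner object]
  take object:  [object] + [object] + [object]
MRO: Base Alpha Root Top Outer Beta Gamma Final Right Mid Leaf Inner object
super() in Mid.setup on a Base instance goes to the class after Mid in Base's MRO: Leaf.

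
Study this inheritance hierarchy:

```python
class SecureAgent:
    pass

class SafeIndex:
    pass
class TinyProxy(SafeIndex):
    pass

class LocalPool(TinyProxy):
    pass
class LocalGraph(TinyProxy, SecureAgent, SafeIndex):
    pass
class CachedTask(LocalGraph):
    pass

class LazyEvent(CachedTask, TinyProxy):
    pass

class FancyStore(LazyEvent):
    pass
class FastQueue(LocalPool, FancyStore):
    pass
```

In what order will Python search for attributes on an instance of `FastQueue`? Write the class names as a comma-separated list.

L[FastQueue] = FastQueue + merge(L[LocalPool], L[FancyStore], [LocalPool FancyStore])
  take LocalPool:  [LocalPool TinyProxy SafeIndex object] + [FancyStore LazyEvent CachedTask LocalGraph TinyProxy SecureAgent SafeIndex object] + [LocalPool FancyStore]
  take FancyStore:  [TinyProxy SafeIndex object] + [FancyStore LazyEvent CachedTask LocalGraph TinyProxy SecureAgent SafeIndex object] + [FancyStore]
  take LazyEvent:  [TinyProxy SafeIndex object] + [LazyEvent CachedTask LocalGraph TinyProxy SecureAgent SafeIndex object]
  take CachedTask:  [TinyProxy SafeIndex object] + [CachedTask LocalGraph TinyProxy SecureAgent SafeIndex object]
  take LocalGraph:  [TinyProxy SafeIndex object] + [LocalGraph TinyProxy SecureAgent SafeIndex object]
  take TinyProxy:  [TinyProxy SafeIndex object] + [TinyProxy SecureAgent SafeIndex object]
  take SecureAgent:  [SafeIndex object] + [SecureAgent SafeIndex object]
  take SafeIndex:  [SafeIndex object] + [SafeIndex object]
  take object:  [object] + [object]

FastQueue, LocalPool, FancyStore, LazyEvent, CachedTask, LocalGraph, TinyProxy, SecureAgent, SafeIndex, object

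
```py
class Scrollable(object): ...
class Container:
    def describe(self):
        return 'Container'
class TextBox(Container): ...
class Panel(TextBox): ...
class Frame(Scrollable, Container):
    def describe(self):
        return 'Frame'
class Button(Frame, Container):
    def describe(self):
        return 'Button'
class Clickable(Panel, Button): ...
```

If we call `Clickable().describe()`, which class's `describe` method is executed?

Button

L[Clickable] = Clickable + merge(L[Panel], L[Button], [Panel Button])
  take Panel:  [Panel TextBox Container object] + [Button Frame Scrollable Container object] + [Panel Button]
  take TextBox:  [TextBox Container object] + [Button Frame Scrollable Container object] + [Button]
  take Button:  [Container object] + [Button Frame Scrollable Container object] + [Button]
  take Frame:  [Container object] + [Frame Scrollable Container object]
  take Scrollable:  [Container object] + [Scrollable Container object]
  take Container:  [Container object] + [Container object]
  take object:  [object] + [object]
MRO: Clickable Panel TextBox Button Frame Scrollable Container object
describe is defined in: Button, Container, Frame. First along the MRO is Button.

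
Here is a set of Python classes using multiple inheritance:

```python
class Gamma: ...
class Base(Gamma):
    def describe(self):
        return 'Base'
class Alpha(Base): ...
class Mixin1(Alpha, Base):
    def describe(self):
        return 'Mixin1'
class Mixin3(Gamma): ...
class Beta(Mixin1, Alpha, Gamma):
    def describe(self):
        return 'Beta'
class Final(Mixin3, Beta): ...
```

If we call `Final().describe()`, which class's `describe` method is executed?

L[Final] = Final + merge(L[Mixin3], L[Beta], [Mixin3 Beta])
  take Mixin3:  [Mixin3 Gamma object] + [Beta Mixin1 Alpha Base Gamma object] + [Mixin3 Beta]
  take Beta:  [Gamma object] + [Beta Mixin1 Alpha Base Gamma object] + [Beta]
  take Mixin1:  [Gamma object] + [Mixin1 Alpha Base Gamma object]
  take Alpha:  [Gamma object] + [Alpha Base Gamma object]
  take Base:  [Gamma object] + [Base Gamma object]
  take Gamma:  [Gamma object] + [Gamma object]
  take object:  [object] + [object]
MRO: Final Mixin3 Beta Mixin1 Alpha Base Gamma object
describe is defined in: Base, Beta, Mixin1. First along the MRO is Beta.

Beta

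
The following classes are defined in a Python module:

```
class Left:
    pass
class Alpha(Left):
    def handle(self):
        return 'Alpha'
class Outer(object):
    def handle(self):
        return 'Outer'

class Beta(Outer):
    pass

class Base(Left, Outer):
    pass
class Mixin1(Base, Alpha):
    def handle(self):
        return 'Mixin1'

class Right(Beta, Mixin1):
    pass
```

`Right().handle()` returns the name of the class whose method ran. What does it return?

Mixin1

L[Right] = Right + merge(L[Beta], L[Mixin1], [Beta Mixin1])
  take Beta:  [Beta Outer object] + [Mixin1 Base Alpha Left Outer object] + [Beta Mixin1]
  take Mixin1:  [Outer object] + [Mixin1 Base Alpha Left Outer object] + [Mixin1]
  take Base:  [Outer object] + [Base Alpha Left Outer object]
  take Alpha:  [Outer object] + [Alpha Left Outer object]
  take Left:  [Outer object] + [Left Outer object]
  take Outer:  [Outer object] + [Outer object]
  take object:  [object] + [object]
MRO: Right Beta Mixin1 Base Alpha Left Outer object
handle is defined in: Alpha, Mixin1, Outer. First along the MRO is Mixin1.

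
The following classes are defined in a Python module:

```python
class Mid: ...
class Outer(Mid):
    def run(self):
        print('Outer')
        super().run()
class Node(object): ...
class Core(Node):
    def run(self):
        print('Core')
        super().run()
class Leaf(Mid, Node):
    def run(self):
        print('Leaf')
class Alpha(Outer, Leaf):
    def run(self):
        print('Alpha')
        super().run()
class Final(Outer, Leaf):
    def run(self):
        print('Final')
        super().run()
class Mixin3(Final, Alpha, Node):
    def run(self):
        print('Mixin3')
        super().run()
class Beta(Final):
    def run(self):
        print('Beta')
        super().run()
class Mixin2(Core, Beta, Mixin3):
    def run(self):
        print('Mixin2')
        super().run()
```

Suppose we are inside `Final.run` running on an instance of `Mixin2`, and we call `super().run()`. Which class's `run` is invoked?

Alpha

L[Mixin2] = Mixin2 + merge(L[Core], L[Beta], L[Mixin3], [Core Beta Mixin3])
  take Core:  [Core Node object] + [Beta Final Outer Leaf Mid Node object] + [Mixin3 Final Alpha Outer Leaf Mid Node object] + [Core Beta Mixin3]
  take Beta:  [Node object] + [Beta Final Outer Leaf Mid Node object] + [Mixin3 Final Alpha Outer Leaf Mid Node object] + [Beta Mixin3]
  take Mixin3:  [Node object] + [Final Outer Leaf Mid Node object] + [Mixin3 Final Alpha Outer Leaf Mid Node object] + [Mixin3]
  take Final:  [Node object] + [Final Outer Leaf Mid Node object] + [Final Alpha Outer Leaf Mid Node object]
  take Alpha:  [Node object] + [Outer Leaf Mid Node object] + [Alpha Outer Leaf Mid Node object]
  take Outer:  [Node object] + [Outer Leaf Mid Node object] + [Outer Leaf Mid Node object]
  take Leaf:  [Node object] + [Leaf Mid Node object] + [Leaf Mid Node object]
  take Mid:  [Node object] + [Mid Node object] + [Mid Node object]
  take Node:  [Node object] + [Node object] + [Node object]
  take object:  [object] + [object] + [object]
MRO: Mixin2 Core Beta Mixin3 Final Alpha Outer Leaf Mid Node object
super() in Final.run on a Mixin2 instance goes to the class after Final in Mixin2's MRO: Alpha.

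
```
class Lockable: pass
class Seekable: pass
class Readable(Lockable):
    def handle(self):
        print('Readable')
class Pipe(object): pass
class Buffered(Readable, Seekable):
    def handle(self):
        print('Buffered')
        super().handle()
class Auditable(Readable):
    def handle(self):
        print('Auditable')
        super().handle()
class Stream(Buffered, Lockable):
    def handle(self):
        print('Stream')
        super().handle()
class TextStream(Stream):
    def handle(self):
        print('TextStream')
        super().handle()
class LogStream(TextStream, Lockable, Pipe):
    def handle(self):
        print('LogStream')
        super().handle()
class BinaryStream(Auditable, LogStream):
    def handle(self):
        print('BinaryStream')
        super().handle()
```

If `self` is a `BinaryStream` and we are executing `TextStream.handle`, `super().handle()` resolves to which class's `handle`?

L[BinaryStream] = BinaryStream + merge(L[Auditable], L[LogStream], [Auditable LogStream])
  take Auditable:  [Auditable Readable Lockable object] + [LogStream TextStream Stream Buffered Readable Lockable Seekable Pipe object] + [Auditable LogStream]
  take LogStream:  [Readable Lockable object] + [LogStream TextStream Stream Buffered Readable Lockable Seekable Pipe object] + [LogStream]
  take TextStream:  [Readable Lockable object] + [TextStream Stream Buffered Readable Lockable Seekable Pipe object]
  take Stream:  [Readable Lockable object] + [Stream Buffered Readable Lockable Seekable Pipe object]
  take Buffered:  [Readable Lockable object] + [Buffered Readable Lockable Seekable Pipe object]
  take Readable:  [Readable Lockable object] + [Readable Lockable Seekable Pipe object]
  take Lockable:  [Lockable object] + [Lockable Seekable Pipe object]
  take Seekable:  [object] + [Seekable Pipe object]
  take Pipe:  [object] + [Pipe object]
  take object:  [object] + [object]
MRO: BinaryStream Auditable LogStream TextStream Stream Buffered Readable Lockable Seekable Pipe object
super() in TextStream.handle on a BinaryStream instance goes to the class after TextStream in BinaryStream's MRO: Stream.

Stream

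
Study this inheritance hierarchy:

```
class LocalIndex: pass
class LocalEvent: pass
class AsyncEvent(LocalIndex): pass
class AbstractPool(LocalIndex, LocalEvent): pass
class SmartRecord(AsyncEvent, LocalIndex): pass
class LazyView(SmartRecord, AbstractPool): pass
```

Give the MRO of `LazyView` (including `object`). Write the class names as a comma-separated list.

LazyView, SmartRecord, AsyncEvent, AbstractPool, LocalIndex, LocalEvent, object

L[LazyView] = LazyView + merge(L[SmartRecord], L[AbstractPool], [SmartRecord AbstractPool])
  take SmartRecord:  [SmartRecord AsyncEvent LocalIndex object] + [AbstractPool LocalIndex LocalEvent object] + [SmartRecord AbstractPool]
  take AsyncEvent:  [AsyncEvent LocalIndex object] + [AbstractPool LocalIndex LocalEvent object] + [AbstractPool]
  take AbstractPool:  [LocalIndex object] + [AbstractPool LocalIndex LocalEvent object] + [AbstractPool]
  take LocalIndex:  [LocalIndex object] + [LocalIndex LocalEvent object]
  take LocalEvent:  [object] + [LocalEvent object]
  take object:  [object] + [object]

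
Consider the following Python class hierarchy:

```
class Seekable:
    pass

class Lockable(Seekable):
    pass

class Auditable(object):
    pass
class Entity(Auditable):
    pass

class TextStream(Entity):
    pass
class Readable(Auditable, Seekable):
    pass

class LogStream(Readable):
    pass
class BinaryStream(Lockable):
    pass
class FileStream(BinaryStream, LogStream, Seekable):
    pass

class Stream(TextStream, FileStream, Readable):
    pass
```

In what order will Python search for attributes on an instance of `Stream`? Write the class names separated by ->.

Stream -> TextStream -> Entity -> FileStream -> BinaryStream -> Lockable -> LogStream -> Readable -> Auditable -> Seekable -> object

L[Stream] = Stream + merge(L[TextStream], L[FileStream], L[Readable], [TextStream FileStream Readable])
  take TextStream:  [TextStream Entity Auditable object] + [FileStream BinaryStream Lockable LogStream Readable Auditable Seekable object] + [Readable Auditable Seekable object] + [TextStream FileStream Readable]
  take Entity:  [Entity Auditable object] + [FileStream BinaryStream Lockable LogStream Readable Auditable Seekable object] + [Readable Auditable Seekable object] + [FileStream Readable]
  take FileStream:  [Auditable object] + [FileStream BinaryStream Lockable LogStream Readable Auditable Seekable object] + [Readable Auditable Seekable object] + [FileStream Readable]
  take BinaryStream:  [Auditable object] + [BinaryStream Lockable LogStream Readable Auditable Seekable object] + [Readable Auditable Seekable object] + [Readable]
  take Lockable:  [Auditable object] + [Lockable LogStream Readable Auditable Seekable object] + [Readable Auditable Seekable object] + [Readable]
  take LogStream:  [Auditable object] + [LogStream Readable Auditable Seekable object] + [Readable Auditable Seekable object] + [Readable]
  take Readable:  [Auditable object] + [Readable Auditable Seekable object] + [Readable Auditable Seekable object] + [Readable]
  take Auditable:  [Auditable object] + [Auditable Seekable object] + [Auditable Seekable object]
  take Seekable:  [object] + [Seekable object] + [Seekable object]
  take object:  [object] + [object] + [object]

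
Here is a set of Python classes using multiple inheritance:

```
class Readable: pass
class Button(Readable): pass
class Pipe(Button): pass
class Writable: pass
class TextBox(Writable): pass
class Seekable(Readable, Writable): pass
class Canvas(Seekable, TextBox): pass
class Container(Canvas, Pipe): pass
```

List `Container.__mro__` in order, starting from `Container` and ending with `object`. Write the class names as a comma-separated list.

Container, Canvas, Seekable, Pipe, Button, Readable, TextBox, Writable, object

L[Container] = Container + merge(L[Canvas], L[Pipe], [Canvas Pipe])
  take Canvas:  [Canvas Seekable Readable TextBox Writable object] + [Pipe Button Readable object] + [Canvas Pipe]
  take Seekable:  [Seekable Readable TextBox Writable object] + [Pipe Button Readable object] + [Pipe]
  take Pipe:  [Readable TextBox Writable object] + [Pipe Button Readable object] + [Pipe]
  take Button:  [Readable TextBox Writable object] + [Button Readable object]
  take Readable:  [Readable TextBox Writable object] + [Readable object]
  take TextBox:  [TextBox Writable object] + [object]
  take Writable:  [Writable object] + [object]
  take object:  [object] + [object]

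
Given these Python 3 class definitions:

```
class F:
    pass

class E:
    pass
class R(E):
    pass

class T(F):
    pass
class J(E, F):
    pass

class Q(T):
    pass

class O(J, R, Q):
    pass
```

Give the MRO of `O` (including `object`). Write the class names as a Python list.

L[O] = O + merge(L[J], L[R], L[Q], [J R Q])
  take J:  [J E F object] + [R E object] + [Q T F object] + [J R Q]
  take R:  [E F object] + [R E object] + [Q T F object] + [R Q]
  take E:  [E F object] + [E object] + [Q T F object] + [Q]
  take Q:  [F object] + [object] + [Q T F object] + [Q]
  take T:  [F object] + [object] + [T F object]
  take F:  [F object] + [object] + [F object]
  take object:  [object] + [object] + [object]

[O, J, R, E, Q, T, F, object]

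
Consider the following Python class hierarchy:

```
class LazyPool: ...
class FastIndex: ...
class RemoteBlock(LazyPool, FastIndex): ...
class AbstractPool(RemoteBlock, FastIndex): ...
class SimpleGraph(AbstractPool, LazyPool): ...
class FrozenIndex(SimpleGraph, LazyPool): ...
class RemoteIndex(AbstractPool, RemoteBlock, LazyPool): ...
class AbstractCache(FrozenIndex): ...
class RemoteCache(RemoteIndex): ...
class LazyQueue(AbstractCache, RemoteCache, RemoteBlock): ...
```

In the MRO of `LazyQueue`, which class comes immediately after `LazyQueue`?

L[LazyQueue] = LazyQueue + merge(L[AbstractCache], L[RemoteCache], L[RemoteBlock], [AbstractCache RemoteCache RemoteBlock])
  take AbstractCache:  [AbstractCache FrozenIndex SimpleGraph AbstractPool RemoteBlock LazyPool FastIndex object] + [RemoteCache RemoteIndex AbstractPool RemoteBlock LazyPool FastIndex object] + [RemoteBlock LazyPool FastIndex object] + [AbstractCache RemoteCache RemoteBlock]
  take FrozenIndex:  [FrozenIndex SimpleGraph AbstractPool RemoteBlock LazyPool FastIndex object] + [RemoteCache RemoteIndex AbstractPool RemoteBlock LazyPool FastIndex object] + [RemoteBlock LazyPool FastIndex object] + [RemoteCache RemoteBlock]
  take SimpleGraph:  [SimpleGraph AbstractPool RemoteBlock LazyPool FastIndex object] + [RemoteCache RemoteIndex AbstractPool RemoteBlock LazyPool FastIndex object] + [RemoteBlock LazyPool FastIndex object] + [RemoteCache RemoteBlock]
  take RemoteCache:  [AbstractPool RemoteBlock LazyPool FastIndex object] + [RemoteCache RemoteIndex AbstractPool RemoteBlock LazyPool FastIndex object] + [RemoteBlock LazyPool FastIndex object] + [RemoteCache RemoteBlock]
  take RemoteIndex:  [AbstractPool RemoteBlock LazyPool FastIndex object] + [RemoteIndex AbstractPool RemoteBlock LazyPool FastIndex object] + [RemoteBlock LazyPool FastIndex object] + [RemoteBlock]
  take AbstractPool:  [AbstractPool RemoteBlock LazyPool FastIndex object] + [AbstractPool RemoteBlock LazyPool FastIndex object] + [RemoteBlock LazyPool FastIndex object] + [RemoteBlock]
  take RemoteBlock:  [RemoteBlock LazyPool FastIndex object] + [RemoteBlock LazyPool FastIndex object] + [RemoteBlock LazyPool FastIndex object] + [RemoteBlock]
  take LazyPool:  [LazyPool FastIndex object] + [LazyPool FastIndex object] + [LazyPool FastIndex object]
  take FastIndex:  [FastIndex object] + [FastIndex object] + [FastIndex object]
  take object:  [object] + [object] + [object]
MRO: LazyQueue AbstractCache FrozenIndex SimpleGraph RemoteCache RemoteIndex AbstractPool RemoteBlock LazyPool FastIndex object
LazyQueue is at position 0; next is AbstractCache.

AbstractCache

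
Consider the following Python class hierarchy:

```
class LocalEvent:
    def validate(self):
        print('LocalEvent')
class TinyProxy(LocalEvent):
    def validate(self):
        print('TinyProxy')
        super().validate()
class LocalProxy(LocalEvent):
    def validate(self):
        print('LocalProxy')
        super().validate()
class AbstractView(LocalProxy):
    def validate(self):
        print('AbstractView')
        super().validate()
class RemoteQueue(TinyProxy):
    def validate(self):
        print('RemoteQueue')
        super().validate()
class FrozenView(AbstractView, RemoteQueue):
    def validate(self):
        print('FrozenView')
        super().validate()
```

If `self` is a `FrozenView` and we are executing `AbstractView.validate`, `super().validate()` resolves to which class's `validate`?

LocalProxy

L[FrozenView] = FrozenView + merge(L[AbstractView], L[RemoteQueue], [AbstractView RemoteQueue])
  take AbstractView:  [AbstractView LocalProxy LocalEvent object] + [RemoteQueue TinyProxy LocalEvent object] + [AbstractView RemoteQueue]
  take LocalProxy:  [LocalProxy LocalEvent object] + [RemoteQueue TinyProxy LocalEvent object] + [RemoteQueue]
  take RemoteQueue:  [LocalEvent object] + [RemoteQueue TinyProxy LocalEvent object] + [RemoteQueue]
  take TinyProxy:  [LocalEvent object] + [TinyProxy LocalEvent object]
  take LocalEvent:  [LocalEvent object] + [LocalEvent object]
  take object:  [object] + [object]
MRO: FrozenView AbstractView LocalProxy RemoteQueue TinyProxy LocalEvent object
super() in AbstractView.validate on a FrozenView instance goes to the class after AbstractView in FrozenView's MRO: LocalProxy.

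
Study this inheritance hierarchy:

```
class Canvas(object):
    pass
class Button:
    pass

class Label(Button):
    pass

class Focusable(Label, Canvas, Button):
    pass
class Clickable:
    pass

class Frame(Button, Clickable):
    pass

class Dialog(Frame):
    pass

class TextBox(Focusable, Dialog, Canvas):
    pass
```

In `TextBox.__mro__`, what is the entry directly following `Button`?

L[TextBox] = TextBox + merge(L[Focusable], L[Dialog], L[Canvas], [Focusable Dialog Canvas])
  take Focusable:  [Focusable Label Canvas Button object] + [Dialog Frame Button Clickable object] + [Canvas object] + [Focusable Dialog Canvas]
  take Label:  [Label Canvas Button object] + [Dialog Frame Button Clickable object] + [Canvas object] + [Dialog Canvas]
  take Dialog:  [Canvas Button object] + [Dialog Frame Button Clickable object] + [Canvas object] + [Dialog Canvas]
  take Canvas:  [Canvas Button object] + [Frame Button Clickable object] + [Canvas object] + [Canvas]
  take Frame:  [Button object] + [Frame Button Clickable object] + [object]
  take Button:  [Button object] + [Button Clickable object] + [object]
  take Clickable:  [object] + [Clickable object] + [object]
  take object:  [object] + [object] + [object]
MRO: TextBox Focusable Label Dialog Canvas Frame Button Clickable object
Button is at position 6; next is Clickable.

Clickable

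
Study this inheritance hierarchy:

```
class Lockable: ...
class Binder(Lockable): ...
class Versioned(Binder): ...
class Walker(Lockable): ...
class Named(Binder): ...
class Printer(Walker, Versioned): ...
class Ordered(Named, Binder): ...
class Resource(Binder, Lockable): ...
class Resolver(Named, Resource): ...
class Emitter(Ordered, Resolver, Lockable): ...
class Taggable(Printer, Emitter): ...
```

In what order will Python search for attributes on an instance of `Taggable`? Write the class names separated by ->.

Taggable -> Printer -> Walker -> Versioned -> Emitter -> Ordered -> Resolver -> Named -> Resource -> Binder -> Lockable -> object

L[Taggable] = Taggable + merge(L[Printer], L[Emitter], [Printer Emitter])
  take Printer:  [Printer Walker Versioned Binder Lockable object] + [Emitter Ordered Resolver Named Resource Binder Lockable object] + [Printer Emitter]
  take Walker:  [Walker Versioned Binder Lockable object] + [Emitter Ordered Resolver Named Resource Binder Lockable object] + [Emitter]
  take Versioned:  [Versioned Binder Lockable object] + [Emitter Ordered Resolver Named Resource Binder Lockable object] + [Emitter]
  take Emitter:  [Binder Lockable object] + [Emitter Ordered Resolver Named Resource Binder Lockable object] + [Emitter]
  take Ordered:  [Binder Lockable object] + [Ordered Resolver Named Resource Binder Lockable object]
  take Resolver:  [Binder Lockable object] + [Resolver Named Resource Binder Lockable object]
  take Named:  [Binder Lockable object] + [Named Resource Binder Lockable object]
  take Resource:  [Binder Lockable object] + [Resource Binder Lockable object]
  take Binder:  [Binder Lockable object] + [Binder Lockable object]
  take Lockable:  [Lockable object] + [Lockable object]
  take object:  [object] + [object]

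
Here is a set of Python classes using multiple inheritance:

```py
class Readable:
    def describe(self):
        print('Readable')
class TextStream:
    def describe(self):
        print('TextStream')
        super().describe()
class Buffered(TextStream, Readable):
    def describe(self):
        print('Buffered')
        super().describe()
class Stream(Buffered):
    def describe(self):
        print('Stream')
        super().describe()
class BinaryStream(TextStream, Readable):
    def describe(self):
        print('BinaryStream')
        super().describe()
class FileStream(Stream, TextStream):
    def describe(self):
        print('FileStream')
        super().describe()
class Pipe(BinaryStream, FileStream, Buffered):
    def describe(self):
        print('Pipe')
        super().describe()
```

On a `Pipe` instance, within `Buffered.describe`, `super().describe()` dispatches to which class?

TextStream

L[Pipe] = Pipe + merge(L[BinaryStream], L[FileStream], L[Buffered], [BinaryStream FileStream Buffered])
  take BinaryStream:  [BinaryStream TextStream Readable object] + [FileStream Stream Buffered TextStream Readable object] + [Buffered TextStream Readable object] + [BinaryStream FileStream Buffered]
  take FileStream:  [TextStream Readable object] + [FileStream Stream Buffered TextStream Readable object] + [Buffered TextStream Readable object] + [FileStream Buffered]
  take Stream:  [TextStream Readable object] + [Stream Buffered TextStream Readable object] + [Buffered TextStream Readable object] + [Buffered]
  take Buffered:  [TextStream Readable object] + [Buffered TextStream Readable object] + [Buffered TextStream Readable object] + [Buffered]
  take TextStream:  [TextStream Readable object] + [TextStream Readable object] + [TextStream Readable object]
  take Readable:  [Readable object] + [Readable object] + [Readable object]
  take object:  [object] + [object] + [object]
MRO: Pipe BinaryStream FileStream Stream Buffered TextStream Readable object
super() in Buffered.describe on a Pipe instance goes to the class after Buffered in Pipe's MRO: TextStream.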